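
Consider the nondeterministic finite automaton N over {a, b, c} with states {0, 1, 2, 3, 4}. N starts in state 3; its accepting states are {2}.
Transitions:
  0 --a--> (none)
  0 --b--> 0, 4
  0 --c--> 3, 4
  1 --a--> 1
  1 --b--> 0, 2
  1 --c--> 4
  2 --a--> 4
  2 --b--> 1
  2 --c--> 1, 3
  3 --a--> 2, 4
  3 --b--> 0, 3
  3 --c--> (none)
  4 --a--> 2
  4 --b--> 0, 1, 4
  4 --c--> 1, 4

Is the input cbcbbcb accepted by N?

Start: {3}
read c: {}
The reachable set is empty and stays empty for the remaining 6 symbols.
Reachable ∩ accepting = {} — empty.

rejected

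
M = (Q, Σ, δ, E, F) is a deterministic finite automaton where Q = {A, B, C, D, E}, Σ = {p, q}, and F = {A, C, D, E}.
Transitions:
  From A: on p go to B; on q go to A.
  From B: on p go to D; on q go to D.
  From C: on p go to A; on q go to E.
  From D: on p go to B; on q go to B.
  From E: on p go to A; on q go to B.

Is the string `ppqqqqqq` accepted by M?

E --p--> A
A --p--> B
B --q--> D
D --q--> B
B --q--> D
D --q--> B
B --q--> D
D --q--> B
End in state B, which is not an accepting state.

rejected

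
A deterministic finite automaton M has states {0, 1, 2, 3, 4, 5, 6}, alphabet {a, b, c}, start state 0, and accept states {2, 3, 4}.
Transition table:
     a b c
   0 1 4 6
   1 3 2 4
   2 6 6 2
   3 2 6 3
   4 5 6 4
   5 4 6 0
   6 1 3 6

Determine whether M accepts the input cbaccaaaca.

0 --c--> 6
6 --b--> 3
3 --a--> 2
2 --c--> 2
2 --c--> 2
2 --a--> 6
6 --a--> 1
1 --a--> 3
3 --c--> 3
3 --a--> 2
End in state 2, which is an accepting state.

accepted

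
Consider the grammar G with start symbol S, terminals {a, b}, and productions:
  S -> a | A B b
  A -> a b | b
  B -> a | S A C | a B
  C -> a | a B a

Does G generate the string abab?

yes

S ⇒ ABb ⇒ abBb ⇒ abab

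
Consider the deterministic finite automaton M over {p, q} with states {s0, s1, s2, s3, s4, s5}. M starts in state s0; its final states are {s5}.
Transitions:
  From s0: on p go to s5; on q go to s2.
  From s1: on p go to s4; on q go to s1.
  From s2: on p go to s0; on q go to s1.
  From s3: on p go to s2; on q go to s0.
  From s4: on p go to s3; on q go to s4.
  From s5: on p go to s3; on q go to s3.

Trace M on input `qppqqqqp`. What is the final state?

s4

s0 --q--> s2
s2 --p--> s0
s0 --p--> s5
s5 --q--> s3
s3 --q--> s0
s0 --q--> s2
s2 --q--> s1
s1 --p--> s4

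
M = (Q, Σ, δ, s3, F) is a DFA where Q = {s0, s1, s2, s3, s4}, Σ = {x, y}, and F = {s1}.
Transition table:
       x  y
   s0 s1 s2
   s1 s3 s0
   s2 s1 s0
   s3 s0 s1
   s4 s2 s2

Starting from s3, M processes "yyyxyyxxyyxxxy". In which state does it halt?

s3 --y--> s1
s1 --y--> s0
s0 --y--> s2
s2 --x--> s1
s1 --y--> s0
s0 --y--> s2
s2 --x--> s1
s1 --x--> s3
s3 --y--> s1
s1 --y--> s0
s0 --x--> s1
s1 --x--> s3
s3 --x--> s0
s0 --y--> s2

s2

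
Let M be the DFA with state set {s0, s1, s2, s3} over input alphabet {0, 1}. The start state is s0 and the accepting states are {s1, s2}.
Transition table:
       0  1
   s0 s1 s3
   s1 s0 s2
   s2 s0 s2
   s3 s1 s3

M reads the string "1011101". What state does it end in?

s3

s0 --1--> s3
s3 --0--> s1
s1 --1--> s2
s2 --1--> s2
s2 --1--> s2
s2 --0--> s0
s0 --1--> s3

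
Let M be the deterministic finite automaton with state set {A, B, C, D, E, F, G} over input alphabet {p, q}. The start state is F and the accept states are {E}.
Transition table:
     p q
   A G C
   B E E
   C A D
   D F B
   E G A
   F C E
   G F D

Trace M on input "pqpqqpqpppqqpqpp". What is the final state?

F --p--> C
C --q--> D
D --p--> F
F --q--> E
E --q--> A
A --p--> G
G --q--> D
D --p--> F
F --p--> C
C --p--> A
A --q--> C
C --q--> D
D --p--> F
F --q--> E
E --p--> G
G --p--> F

F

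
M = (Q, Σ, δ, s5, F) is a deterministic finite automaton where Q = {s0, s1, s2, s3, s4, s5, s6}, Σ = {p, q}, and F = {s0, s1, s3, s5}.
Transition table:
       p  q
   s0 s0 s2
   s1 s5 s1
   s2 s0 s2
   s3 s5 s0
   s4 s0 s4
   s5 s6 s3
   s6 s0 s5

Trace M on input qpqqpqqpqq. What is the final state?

s5 --q--> s3
s3 --p--> s5
s5 --q--> s3
s3 --q--> s0
s0 --p--> s0
s0 --q--> s2
s2 --q--> s2
s2 --p--> s0
s0 --q--> s2
s2 --q--> s2

s2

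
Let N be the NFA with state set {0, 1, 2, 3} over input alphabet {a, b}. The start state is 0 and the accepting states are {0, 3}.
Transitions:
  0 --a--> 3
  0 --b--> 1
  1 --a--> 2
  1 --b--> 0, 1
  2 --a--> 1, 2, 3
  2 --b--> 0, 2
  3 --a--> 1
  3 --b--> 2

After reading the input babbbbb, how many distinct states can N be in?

3

Start: {0}
read b: {1}
read a: {2}
read b: {0, 2}
read b: {0, 1, 2}
read b: {0, 1, 2}
read b: {0, 1, 2}
read b: {0, 1, 2}
Final reachable set {0, 1, 2} has 3 states.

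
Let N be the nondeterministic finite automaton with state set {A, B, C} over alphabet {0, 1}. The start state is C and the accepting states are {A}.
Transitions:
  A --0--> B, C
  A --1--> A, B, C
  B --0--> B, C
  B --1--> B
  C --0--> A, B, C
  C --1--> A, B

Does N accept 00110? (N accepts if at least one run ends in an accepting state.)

accepted

Start: {C}
read 0: {A, B, C}
read 0: {A, B, C}
read 1: {A, B, C}
read 1: {A, B, C}
read 0: {A, B, C}
Reachable ∩ accepting = {A} — nonempty.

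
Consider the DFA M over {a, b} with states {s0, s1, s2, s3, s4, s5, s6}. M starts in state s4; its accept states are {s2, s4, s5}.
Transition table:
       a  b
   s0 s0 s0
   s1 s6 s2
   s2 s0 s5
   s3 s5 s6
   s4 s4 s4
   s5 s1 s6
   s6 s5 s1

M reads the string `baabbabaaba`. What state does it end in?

s4 --b--> s4
s4 --a--> s4
s4 --a--> s4
s4 --b--> s4
s4 --b--> s4
s4 --a--> s4
s4 --b--> s4
s4 --a--> s4
s4 --a--> s4
s4 --b--> s4
s4 --a--> s4

s4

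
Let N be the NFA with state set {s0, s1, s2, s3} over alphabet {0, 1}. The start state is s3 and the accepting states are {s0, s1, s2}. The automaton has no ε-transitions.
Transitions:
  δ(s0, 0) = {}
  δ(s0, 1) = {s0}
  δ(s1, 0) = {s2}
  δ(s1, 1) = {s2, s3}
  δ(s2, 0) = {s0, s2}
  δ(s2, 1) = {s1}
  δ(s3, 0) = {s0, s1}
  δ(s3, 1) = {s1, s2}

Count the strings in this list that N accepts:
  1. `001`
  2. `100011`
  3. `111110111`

3

`001`: accepted
`100011`: accepted
`111110111`: accepted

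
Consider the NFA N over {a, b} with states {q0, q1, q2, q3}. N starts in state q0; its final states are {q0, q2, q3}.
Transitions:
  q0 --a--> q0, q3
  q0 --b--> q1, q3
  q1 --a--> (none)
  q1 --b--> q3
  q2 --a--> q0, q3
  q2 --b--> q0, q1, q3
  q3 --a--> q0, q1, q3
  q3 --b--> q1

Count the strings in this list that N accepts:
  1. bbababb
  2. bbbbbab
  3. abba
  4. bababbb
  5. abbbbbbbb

bbababb: accepted
bbbbbab: accepted
abba: accepted
bababbb: accepted
abbbbbbbb: accepted

5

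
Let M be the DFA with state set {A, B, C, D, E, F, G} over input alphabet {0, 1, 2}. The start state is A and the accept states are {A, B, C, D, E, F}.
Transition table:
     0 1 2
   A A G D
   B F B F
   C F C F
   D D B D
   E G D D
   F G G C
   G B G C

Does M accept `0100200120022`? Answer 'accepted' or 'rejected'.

accepted

A --0--> A
A --1--> G
G --0--> B
B --0--> F
F --2--> C
C --0--> F
F --0--> G
G --1--> G
G --2--> C
C --0--> F
F --0--> G
G --2--> C
C --2--> F
End in state F, which is an accepting state.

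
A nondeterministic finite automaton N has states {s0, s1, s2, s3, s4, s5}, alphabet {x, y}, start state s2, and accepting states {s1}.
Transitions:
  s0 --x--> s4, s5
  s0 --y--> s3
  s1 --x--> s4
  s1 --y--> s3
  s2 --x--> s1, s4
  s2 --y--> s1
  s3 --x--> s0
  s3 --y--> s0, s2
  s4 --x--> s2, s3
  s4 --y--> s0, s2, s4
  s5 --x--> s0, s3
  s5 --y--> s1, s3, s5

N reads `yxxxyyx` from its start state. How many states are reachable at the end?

Start: {s2}
read y: {s1}
read x: {s4}
read x: {s2, s3}
read x: {s0, s1, s4}
read y: {s0, s2, s3, s4}
read y: {s0, s1, s2, s3, s4}
read x: {s0, s1, s2, s3, s4, s5}
Final reachable set {s0, s1, s2, s3, s4, s5} has 6 states.

6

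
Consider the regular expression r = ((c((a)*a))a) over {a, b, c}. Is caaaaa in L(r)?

yes

Split as caaaa·a: (c((a)*a)) matches caaaa and a matches a.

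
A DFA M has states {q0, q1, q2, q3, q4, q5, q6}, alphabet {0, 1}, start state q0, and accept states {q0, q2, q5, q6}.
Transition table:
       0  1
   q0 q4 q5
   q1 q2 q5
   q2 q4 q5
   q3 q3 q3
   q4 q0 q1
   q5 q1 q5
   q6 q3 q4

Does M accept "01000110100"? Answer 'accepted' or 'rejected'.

accepted

q0 --0--> q4
q4 --1--> q1
q1 --0--> q2
q2 --0--> q4
q4 --0--> q0
q0 --1--> q5
q5 --1--> q5
q5 --0--> q1
q1 --1--> q5
q5 --0--> q1
q1 --0--> q2
End in state q2, which is an accepting state.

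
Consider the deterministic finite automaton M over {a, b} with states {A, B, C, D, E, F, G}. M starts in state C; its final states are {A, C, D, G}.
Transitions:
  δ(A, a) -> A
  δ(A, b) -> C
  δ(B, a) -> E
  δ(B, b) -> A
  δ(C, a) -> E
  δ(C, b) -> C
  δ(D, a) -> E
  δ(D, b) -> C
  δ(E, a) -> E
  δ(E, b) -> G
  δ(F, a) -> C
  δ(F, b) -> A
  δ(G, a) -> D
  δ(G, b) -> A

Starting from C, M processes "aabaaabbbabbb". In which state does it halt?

C --a--> E
E --a--> E
E --b--> G
G --a--> D
D --a--> E
E --a--> E
E --b--> G
G --b--> A
A --b--> C
C --a--> E
E --b--> G
G --b--> A
A --b--> C

C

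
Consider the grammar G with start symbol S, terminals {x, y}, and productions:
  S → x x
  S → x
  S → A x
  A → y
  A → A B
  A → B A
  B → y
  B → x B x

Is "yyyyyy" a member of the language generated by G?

no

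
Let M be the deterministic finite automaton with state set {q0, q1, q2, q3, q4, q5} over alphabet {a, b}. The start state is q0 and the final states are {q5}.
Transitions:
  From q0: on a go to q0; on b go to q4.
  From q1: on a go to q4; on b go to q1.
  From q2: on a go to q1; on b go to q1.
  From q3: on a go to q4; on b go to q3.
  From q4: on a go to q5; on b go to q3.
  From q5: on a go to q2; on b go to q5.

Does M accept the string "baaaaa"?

q0 --b--> q4
q4 --a--> q5
q5 --a--> q2
q2 --a--> q1
q1 --a--> q4
q4 --a--> q5
End in state q5, which is an accepting state.

accepted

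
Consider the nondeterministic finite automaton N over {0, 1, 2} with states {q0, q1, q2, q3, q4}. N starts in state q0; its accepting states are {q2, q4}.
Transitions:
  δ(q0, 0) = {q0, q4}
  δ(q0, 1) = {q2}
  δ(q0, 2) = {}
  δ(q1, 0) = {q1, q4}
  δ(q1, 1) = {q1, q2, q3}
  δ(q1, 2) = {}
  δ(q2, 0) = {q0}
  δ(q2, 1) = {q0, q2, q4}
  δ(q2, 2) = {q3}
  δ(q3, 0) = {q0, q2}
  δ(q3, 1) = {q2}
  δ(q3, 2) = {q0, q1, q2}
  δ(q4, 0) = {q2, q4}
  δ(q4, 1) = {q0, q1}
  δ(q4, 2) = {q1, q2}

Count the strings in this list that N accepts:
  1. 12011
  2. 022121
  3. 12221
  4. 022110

4

12011: accepted
022121: accepted
12221: accepted
022110: accepted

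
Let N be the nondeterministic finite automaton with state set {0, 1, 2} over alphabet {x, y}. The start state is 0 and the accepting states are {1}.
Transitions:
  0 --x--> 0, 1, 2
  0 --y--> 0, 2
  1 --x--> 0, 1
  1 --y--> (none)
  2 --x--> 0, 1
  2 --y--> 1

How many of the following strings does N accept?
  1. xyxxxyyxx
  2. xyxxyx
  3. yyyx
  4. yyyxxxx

4

xyxxxyyxx: accepted
xyxxyx: accepted
yyyx: accepted
yyyxxxx: accepted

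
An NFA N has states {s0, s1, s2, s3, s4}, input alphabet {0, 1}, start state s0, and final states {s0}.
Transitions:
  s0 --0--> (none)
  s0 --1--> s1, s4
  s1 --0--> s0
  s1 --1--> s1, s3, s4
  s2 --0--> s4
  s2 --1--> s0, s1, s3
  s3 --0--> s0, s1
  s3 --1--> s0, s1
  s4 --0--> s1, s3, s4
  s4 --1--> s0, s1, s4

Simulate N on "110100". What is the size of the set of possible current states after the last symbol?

4

Start: {s0}
read 1: {s1, s4}
read 1: {s0, s1, s3, s4}
read 0: {s0, s1, s3, s4}
read 1: {s0, s1, s3, s4}
read 0: {s0, s1, s3, s4}
read 0: {s0, s1, s3, s4}
Final reachable set {s0, s1, s3, s4} has 4 states.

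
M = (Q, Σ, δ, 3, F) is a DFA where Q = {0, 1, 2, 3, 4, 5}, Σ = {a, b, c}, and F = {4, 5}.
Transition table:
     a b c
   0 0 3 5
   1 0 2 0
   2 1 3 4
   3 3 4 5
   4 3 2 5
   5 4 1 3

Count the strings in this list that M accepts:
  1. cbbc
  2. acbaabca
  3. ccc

3

cbbc: accepted
acbaabca: accepted
ccc: accepted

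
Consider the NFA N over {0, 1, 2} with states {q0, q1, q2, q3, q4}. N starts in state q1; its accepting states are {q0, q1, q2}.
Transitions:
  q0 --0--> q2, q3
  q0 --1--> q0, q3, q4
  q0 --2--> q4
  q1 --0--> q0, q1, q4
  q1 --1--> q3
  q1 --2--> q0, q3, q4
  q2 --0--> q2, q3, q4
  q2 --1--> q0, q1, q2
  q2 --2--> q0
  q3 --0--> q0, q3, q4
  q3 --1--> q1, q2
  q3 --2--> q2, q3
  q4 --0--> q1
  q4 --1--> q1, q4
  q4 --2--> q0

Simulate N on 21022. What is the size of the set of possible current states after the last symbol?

4

Start: {q1}
read 2: {q0, q3, q4}
read 1: {q0, q1, q2, q3, q4}
read 0: {q0, q1, q2, q3, q4}
read 2: {q0, q2, q3, q4}
read 2: {q0, q2, q3, q4}
Final reachable set {q0, q2, q3, q4} has 4 states.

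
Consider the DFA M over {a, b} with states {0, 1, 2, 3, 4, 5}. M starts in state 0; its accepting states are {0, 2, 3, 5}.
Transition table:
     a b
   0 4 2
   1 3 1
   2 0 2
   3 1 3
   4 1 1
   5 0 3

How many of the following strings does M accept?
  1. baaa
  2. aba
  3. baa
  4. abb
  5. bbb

2

baaa: rejected
aba: accepted
baa: rejected
abb: rejected
bbb: accepted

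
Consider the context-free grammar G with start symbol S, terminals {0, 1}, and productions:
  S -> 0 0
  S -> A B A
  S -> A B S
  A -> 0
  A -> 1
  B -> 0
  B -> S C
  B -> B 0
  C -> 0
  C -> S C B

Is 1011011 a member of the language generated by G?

no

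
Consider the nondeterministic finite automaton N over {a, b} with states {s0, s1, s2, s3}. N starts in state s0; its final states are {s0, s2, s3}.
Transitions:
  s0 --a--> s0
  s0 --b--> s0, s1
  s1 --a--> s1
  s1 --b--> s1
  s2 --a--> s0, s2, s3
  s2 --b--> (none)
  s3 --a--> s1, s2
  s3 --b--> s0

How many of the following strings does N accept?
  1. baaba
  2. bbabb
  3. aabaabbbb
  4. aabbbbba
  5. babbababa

baaba: accepted
bbabb: accepted
aabaabbbb: accepted
aabbbbba: accepted
babbababa: accepted

5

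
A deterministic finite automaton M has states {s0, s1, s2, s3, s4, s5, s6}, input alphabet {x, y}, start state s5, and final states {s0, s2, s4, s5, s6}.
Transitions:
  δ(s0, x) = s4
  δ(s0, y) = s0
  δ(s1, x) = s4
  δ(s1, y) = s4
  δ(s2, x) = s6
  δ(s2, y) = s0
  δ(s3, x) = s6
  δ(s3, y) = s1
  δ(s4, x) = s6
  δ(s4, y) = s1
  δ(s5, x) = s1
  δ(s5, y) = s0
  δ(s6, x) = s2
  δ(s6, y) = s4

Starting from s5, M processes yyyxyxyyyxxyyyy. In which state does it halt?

s1

s5 --y--> s0
s0 --y--> s0
s0 --y--> s0
s0 --x--> s4
s4 --y--> s1
s1 --x--> s4
s4 --y--> s1
s1 --y--> s4
s4 --y--> s1
s1 --x--> s4
s4 --x--> s6
s6 --y--> s4
s4 --y--> s1
s1 --y--> s4
s4 --y--> s1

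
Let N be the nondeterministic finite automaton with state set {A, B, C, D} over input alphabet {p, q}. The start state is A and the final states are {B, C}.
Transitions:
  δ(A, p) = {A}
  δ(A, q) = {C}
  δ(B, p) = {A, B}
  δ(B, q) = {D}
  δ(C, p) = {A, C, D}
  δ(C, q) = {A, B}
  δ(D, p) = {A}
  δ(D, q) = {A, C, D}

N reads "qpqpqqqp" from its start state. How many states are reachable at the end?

4

Start: {A}
read q: {C}
read p: {A, C, D}
read q: {A, B, C, D}
read p: {A, B, C, D}
read q: {A, B, C, D}
read q: {A, B, C, D}
read q: {A, B, C, D}
read p: {A, B, C, D}
Final reachable set {A, B, C, D} has 4 states.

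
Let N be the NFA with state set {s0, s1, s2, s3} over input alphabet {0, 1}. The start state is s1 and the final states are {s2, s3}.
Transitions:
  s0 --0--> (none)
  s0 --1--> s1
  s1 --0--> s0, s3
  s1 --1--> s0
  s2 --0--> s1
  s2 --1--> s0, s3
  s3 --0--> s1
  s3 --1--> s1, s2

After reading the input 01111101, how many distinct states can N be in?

Start: {s1}
read 0: {s0, s3}
read 1: {s1, s2}
read 1: {s0, s3}
read 1: {s1, s2}
read 1: {s0, s3}
read 1: {s1, s2}
read 0: {s0, s1, s3}
read 1: {s0, s1, s2}
Final reachable set {s0, s1, s2} has 3 states.

3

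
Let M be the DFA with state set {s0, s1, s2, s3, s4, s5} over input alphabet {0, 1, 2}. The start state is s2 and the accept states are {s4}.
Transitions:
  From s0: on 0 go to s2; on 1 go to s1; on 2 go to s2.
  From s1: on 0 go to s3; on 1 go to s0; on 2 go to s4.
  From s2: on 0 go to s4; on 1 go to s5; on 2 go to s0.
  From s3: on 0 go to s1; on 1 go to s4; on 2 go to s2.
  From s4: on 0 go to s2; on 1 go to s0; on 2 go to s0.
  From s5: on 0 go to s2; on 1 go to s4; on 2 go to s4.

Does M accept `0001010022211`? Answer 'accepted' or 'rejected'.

s2 --0--> s4
s4 --0--> s2
s2 --0--> s4
s4 --1--> s0
s0 --0--> s2
s2 --1--> s5
s5 --0--> s2
s2 --0--> s4
s4 --2--> s0
s0 --2--> s2
s2 --2--> s0
s0 --1--> s1
s1 --1--> s0
End in state s0, which is not an accepting state.

rejected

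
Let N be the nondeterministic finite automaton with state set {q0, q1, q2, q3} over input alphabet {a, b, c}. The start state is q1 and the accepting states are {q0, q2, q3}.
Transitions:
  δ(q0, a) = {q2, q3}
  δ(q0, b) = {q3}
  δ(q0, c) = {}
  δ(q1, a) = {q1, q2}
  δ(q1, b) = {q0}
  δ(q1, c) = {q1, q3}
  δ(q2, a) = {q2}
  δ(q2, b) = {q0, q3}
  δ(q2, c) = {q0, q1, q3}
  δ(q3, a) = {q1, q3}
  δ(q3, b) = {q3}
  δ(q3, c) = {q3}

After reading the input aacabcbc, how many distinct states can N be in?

1

Start: {q1}
read a: {q1, q2}
read a: {q1, q2}
read c: {q0, q1, q3}
read a: {q1, q2, q3}
read b: {q0, q3}
read c: {q3}
read b: {q3}
read c: {q3}
Final reachable set {q3} has 1 state.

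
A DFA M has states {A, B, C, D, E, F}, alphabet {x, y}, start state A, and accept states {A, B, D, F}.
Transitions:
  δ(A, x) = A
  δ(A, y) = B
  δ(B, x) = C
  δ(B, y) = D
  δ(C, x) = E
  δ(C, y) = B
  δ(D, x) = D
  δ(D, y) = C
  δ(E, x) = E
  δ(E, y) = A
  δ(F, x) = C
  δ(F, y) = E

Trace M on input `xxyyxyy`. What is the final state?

B

A --x--> A
A --x--> A
A --y--> B
B --y--> D
D --x--> D
D --y--> C
C --y--> B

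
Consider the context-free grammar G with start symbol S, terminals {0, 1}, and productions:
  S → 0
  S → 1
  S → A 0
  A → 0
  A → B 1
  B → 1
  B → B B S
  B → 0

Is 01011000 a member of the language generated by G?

no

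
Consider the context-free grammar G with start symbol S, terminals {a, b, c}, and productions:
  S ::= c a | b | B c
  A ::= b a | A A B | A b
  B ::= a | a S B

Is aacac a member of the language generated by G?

yes

S ⇒ Bc ⇒ aSBc ⇒ aBcBc ⇒ aacBc ⇒ aacac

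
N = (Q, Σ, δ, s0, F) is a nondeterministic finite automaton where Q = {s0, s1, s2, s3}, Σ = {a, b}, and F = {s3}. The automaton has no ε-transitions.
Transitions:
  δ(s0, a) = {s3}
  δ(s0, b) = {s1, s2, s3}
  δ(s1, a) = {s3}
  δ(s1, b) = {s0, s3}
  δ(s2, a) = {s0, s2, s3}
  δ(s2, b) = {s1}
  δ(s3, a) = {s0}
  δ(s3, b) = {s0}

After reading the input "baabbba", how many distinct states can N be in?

Start: {s0}
read b: {s1, s2, s3}
read a: {s0, s2, s3}
read a: {s0, s2, s3}
read b: {s0, s1, s2, s3}
read b: {s0, s1, s2, s3}
read b: {s0, s1, s2, s3}
read a: {s0, s2, s3}
Final reachable set {s0, s2, s3} has 3 states.

3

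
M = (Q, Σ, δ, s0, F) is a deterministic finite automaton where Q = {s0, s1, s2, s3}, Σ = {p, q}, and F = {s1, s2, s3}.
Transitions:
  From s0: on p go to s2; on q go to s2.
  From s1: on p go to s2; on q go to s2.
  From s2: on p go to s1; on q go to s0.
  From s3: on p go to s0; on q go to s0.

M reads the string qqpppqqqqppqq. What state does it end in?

s2

s0 --q--> s2
s2 --q--> s0
s0 --p--> s2
s2 --p--> s1
s1 --p--> s2
s2 --q--> s0
s0 --q--> s2
s2 --q--> s0
s0 --q--> s2
s2 --p--> s1
s1 --p--> s2
s2 --q--> s0
s0 --q--> s2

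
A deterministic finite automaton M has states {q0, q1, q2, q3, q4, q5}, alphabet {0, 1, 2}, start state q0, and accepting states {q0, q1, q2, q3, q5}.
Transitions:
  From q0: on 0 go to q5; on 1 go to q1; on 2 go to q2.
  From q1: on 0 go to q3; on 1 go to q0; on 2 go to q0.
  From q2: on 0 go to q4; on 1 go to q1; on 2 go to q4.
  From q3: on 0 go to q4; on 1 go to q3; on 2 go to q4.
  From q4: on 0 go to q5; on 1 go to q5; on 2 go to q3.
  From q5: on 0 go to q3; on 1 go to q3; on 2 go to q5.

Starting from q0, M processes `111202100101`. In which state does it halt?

q0 --1--> q1
q1 --1--> q0
q0 --1--> q1
q1 --2--> q0
q0 --0--> q5
q5 --2--> q5
q5 --1--> q3
q3 --0--> q4
q4 --0--> q5
q5 --1--> q3
q3 --0--> q4
q4 --1--> q5

q5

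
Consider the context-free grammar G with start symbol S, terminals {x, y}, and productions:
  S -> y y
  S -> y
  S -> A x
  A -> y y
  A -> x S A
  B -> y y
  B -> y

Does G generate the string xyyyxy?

no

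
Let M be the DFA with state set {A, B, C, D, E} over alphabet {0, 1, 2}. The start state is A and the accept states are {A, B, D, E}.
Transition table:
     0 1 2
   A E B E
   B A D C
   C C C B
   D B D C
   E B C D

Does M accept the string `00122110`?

A --0--> E
E --0--> B
B --1--> D
D --2--> C
C --2--> B
B --1--> D
D --1--> D
D --0--> B
End in state B, which is an accepting state.

accepted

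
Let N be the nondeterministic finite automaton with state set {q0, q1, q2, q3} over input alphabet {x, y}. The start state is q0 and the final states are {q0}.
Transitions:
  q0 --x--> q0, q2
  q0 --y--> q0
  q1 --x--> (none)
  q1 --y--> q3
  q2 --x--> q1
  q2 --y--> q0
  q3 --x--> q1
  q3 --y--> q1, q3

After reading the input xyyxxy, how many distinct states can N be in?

Start: {q0}
read x: {q0, q2}
read y: {q0}
read y: {q0}
read x: {q0, q2}
read x: {q0, q1, q2}
read y: {q0, q3}
Final reachable set {q0, q3} has 2 states.

2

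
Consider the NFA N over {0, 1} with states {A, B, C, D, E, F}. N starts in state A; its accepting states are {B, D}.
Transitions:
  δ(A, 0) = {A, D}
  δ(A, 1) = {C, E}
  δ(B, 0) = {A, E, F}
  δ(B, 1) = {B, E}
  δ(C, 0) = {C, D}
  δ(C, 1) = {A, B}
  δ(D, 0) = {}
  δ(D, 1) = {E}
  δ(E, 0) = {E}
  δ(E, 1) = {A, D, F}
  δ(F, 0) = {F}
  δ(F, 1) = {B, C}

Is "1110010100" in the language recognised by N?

accepted

Start: {A}
read 1: {C, E}
read 1: {A, B, D, F}
read 1: {B, C, E}
read 0: {A, C, D, E, F}
read 0: {A, C, D, E, F}
read 1: {A, B, C, D, E, F}
read 0: {A, C, D, E, F}
read 1: {A, B, C, D, E, F}
read 0: {A, C, D, E, F}
read 0: {A, C, D, E, F}
Reachable ∩ accepting = {D} — nonempty.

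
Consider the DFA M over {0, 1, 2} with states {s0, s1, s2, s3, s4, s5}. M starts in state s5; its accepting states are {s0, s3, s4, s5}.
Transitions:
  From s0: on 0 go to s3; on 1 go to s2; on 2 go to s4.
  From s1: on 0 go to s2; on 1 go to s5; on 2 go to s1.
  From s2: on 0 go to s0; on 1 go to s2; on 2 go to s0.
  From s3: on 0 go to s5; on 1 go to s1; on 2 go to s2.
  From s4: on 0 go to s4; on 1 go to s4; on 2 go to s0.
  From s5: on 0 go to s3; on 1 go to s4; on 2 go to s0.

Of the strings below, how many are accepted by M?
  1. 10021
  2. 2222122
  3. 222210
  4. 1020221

2

10021: rejected
2222122: accepted
222210: accepted
1020221: rejected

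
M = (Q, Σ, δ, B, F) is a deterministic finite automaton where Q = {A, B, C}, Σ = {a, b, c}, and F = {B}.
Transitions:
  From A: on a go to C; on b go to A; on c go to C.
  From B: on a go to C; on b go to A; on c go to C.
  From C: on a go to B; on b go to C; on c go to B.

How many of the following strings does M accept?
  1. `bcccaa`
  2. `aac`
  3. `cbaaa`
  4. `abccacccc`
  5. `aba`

`bcccaa`: rejected
`aac`: rejected
`cbaaa`: accepted
`abccacccc`: accepted
`aba`: accepted

3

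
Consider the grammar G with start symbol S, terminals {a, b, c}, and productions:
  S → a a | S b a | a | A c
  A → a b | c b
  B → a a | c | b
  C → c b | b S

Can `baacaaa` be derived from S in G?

no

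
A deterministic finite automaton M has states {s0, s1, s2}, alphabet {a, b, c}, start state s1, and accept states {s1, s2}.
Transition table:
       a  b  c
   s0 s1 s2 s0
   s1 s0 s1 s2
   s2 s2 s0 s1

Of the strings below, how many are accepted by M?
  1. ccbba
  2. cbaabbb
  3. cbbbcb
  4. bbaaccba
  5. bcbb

ccbba: rejected
cbaabbb: accepted
cbbbcb: accepted
bbaaccba: rejected
bcbb: accepted

3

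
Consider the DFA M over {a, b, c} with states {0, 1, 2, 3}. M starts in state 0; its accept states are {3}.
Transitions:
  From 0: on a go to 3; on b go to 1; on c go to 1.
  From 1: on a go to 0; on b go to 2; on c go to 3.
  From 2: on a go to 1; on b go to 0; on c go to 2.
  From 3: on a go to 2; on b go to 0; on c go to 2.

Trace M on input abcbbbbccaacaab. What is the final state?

0

0 --a--> 3
3 --b--> 0
0 --c--> 1
1 --b--> 2
2 --b--> 0
0 --b--> 1
1 --b--> 2
2 --c--> 2
2 --c--> 2
2 --a--> 1
1 --a--> 0
0 --c--> 1
1 --a--> 0
0 --a--> 3
3 --b--> 0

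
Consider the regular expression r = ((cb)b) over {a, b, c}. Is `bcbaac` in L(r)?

no

No split of bcbaac into u·v has (cb) matching u and b matching v.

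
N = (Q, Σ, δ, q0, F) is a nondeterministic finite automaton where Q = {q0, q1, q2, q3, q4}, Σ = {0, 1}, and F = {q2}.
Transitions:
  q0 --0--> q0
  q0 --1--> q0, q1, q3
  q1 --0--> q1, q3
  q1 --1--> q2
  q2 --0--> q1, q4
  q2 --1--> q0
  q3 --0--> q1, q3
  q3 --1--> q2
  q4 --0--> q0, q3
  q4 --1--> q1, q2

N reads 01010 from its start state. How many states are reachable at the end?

4

Start: {q0}
read 0: {q0}
read 1: {q0, q1, q3}
read 0: {q0, q1, q3}
read 1: {q0, q1, q2, q3}
read 0: {q0, q1, q3, q4}
Final reachable set {q0, q1, q3, q4} has 4 states.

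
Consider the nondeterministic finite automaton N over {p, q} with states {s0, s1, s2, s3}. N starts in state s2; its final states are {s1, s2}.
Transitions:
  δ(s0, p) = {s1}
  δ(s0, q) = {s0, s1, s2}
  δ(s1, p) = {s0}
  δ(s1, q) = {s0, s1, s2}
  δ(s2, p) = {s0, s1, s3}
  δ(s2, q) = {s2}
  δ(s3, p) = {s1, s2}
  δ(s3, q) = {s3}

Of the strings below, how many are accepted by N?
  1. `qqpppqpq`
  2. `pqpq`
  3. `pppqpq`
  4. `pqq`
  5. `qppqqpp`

5

`qqpppqpq`: accepted
`pqpq`: accepted
`pppqpq`: accepted
`pqq`: accepted
`qppqqpp`: accepted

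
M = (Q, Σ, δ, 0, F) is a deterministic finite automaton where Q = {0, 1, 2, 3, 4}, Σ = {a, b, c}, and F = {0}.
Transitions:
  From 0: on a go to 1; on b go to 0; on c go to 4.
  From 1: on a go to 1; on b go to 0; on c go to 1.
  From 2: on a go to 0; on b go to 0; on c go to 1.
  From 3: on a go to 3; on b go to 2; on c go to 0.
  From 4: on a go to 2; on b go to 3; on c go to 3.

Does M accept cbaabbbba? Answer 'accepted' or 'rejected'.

rejected

0 --c--> 4
4 --b--> 3
3 --a--> 3
3 --a--> 3
3 --b--> 2
2 --b--> 0
0 --b--> 0
0 --b--> 0
0 --a--> 1
End in state 1, which is not an accepting state.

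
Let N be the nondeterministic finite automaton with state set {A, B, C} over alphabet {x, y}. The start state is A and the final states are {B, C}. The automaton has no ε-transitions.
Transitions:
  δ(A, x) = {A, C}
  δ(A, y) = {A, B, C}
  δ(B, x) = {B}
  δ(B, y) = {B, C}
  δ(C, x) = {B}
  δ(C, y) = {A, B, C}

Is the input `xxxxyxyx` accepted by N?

accepted

Start: {A}
read x: {A, C}
read x: {A, B, C}
read x: {A, B, C}
read x: {A, B, C}
read y: {A, B, C}
read x: {A, B, C}
read y: {A, B, C}
read x: {A, B, C}
Reachable ∩ accepting = {B, C} — nonempty.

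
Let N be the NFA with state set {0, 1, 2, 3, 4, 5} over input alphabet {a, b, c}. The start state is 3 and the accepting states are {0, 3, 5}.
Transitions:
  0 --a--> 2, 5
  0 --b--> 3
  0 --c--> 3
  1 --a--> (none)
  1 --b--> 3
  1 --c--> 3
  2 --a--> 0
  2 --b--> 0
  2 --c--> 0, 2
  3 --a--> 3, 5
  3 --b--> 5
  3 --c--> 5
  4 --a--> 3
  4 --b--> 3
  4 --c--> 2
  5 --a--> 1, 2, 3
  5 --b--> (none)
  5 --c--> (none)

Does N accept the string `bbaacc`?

Start: {3}
read b: {5}
read b: {}
The reachable set is empty and stays empty for the remaining 4 symbols.
Reachable ∩ accepting = {} — empty.

rejected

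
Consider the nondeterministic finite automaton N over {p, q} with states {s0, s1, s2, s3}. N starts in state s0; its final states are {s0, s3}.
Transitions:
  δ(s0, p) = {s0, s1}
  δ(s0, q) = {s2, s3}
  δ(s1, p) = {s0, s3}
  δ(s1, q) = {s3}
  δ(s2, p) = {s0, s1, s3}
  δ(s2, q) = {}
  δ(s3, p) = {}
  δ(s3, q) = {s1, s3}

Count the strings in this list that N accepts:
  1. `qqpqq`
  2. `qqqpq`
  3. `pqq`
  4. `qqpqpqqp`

4

`qqpqq`: accepted
`qqqpq`: accepted
`pqq`: accepted
`qqpqpqqp`: accepted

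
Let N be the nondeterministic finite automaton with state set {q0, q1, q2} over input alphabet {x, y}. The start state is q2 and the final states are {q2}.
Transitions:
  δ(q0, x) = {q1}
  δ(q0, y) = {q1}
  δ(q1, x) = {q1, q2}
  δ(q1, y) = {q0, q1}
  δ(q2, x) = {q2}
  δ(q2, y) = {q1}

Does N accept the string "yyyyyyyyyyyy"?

rejected

Start: {q2}
read y: {q1}
read y: {q0, q1}
read y: {q0, q1}
read y: {q0, q1}
read y: {q0, q1}
read y: {q0, q1}
read y: {q0, q1}
read y: {q0, q1}
read y: {q0, q1}
read y: {q0, q1}
read y: {q0, q1}
read y: {q0, q1}
Reachable ∩ accepting = {} — empty.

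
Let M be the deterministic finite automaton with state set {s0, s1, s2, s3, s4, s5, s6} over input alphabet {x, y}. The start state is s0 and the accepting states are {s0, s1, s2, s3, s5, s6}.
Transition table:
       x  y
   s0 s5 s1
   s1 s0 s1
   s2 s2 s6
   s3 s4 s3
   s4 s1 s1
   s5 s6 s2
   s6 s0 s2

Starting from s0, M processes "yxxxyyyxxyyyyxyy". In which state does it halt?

s0 --y--> s1
s1 --x--> s0
s0 --x--> s5
s5 --x--> s6
s6 --y--> s2
s2 --y--> s6
s6 --y--> s2
s2 --x--> s2
s2 --x--> s2
s2 --y--> s6
s6 --y--> s2
s2 --y--> s6
s6 --y--> s2
s2 --x--> s2
s2 --y--> s6
s6 --y--> s2

s2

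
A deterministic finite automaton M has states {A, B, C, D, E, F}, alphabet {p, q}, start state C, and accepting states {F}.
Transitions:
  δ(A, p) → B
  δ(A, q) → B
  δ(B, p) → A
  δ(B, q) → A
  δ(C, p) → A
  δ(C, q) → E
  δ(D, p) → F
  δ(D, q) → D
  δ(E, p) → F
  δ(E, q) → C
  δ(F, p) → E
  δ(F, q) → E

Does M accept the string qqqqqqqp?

accepted

C --q--> E
E --q--> C
C --q--> E
E --q--> C
C --q--> E
E --q--> C
C --q--> E
E --p--> F
End in state F, which is an accepting state.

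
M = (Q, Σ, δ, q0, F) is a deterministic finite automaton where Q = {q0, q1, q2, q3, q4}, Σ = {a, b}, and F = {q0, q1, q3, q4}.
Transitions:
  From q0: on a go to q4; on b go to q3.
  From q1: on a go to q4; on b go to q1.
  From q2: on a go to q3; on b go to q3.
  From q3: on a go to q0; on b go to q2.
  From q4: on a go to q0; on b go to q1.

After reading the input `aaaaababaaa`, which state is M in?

q4

q0 --a--> q4
q4 --a--> q0
q0 --a--> q4
q4 --a--> q0
q0 --a--> q4
q4 --b--> q1
q1 --a--> q4
q4 --b--> q1
q1 --a--> q4
q4 --a--> q0
q0 --a--> q4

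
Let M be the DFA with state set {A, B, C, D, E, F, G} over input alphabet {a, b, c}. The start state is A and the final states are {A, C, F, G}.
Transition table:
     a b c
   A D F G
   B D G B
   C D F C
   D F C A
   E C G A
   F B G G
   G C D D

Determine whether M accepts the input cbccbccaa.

A --c--> G
G --b--> D
D --c--> A
A --c--> G
G --b--> D
D --c--> A
A --c--> G
G --a--> C
C --a--> D
End in state D, which is not an accepting state.

rejected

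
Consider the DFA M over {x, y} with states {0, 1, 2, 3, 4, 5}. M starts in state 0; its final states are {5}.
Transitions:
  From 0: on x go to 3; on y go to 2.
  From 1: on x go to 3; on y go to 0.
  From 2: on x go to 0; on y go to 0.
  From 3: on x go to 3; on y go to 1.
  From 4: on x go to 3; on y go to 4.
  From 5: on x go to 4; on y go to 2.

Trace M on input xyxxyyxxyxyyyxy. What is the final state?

0 --x--> 3
3 --y--> 1
1 --x--> 3
3 --x--> 3
3 --y--> 1
1 --y--> 0
0 --x--> 3
3 --x--> 3
3 --y--> 1
1 --x--> 3
3 --y--> 1
1 --y--> 0
0 --y--> 2
2 --x--> 0
0 --y--> 2

2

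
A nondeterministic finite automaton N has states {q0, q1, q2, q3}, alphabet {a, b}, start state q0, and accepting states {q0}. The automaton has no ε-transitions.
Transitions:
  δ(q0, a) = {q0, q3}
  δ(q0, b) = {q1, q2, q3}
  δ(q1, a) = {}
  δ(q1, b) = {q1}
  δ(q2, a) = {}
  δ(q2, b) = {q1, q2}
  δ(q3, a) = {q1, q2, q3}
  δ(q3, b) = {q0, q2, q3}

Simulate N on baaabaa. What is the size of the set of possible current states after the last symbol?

Start: {q0}
read b: {q1, q2, q3}
read a: {q1, q2, q3}
read a: {q1, q2, q3}
read a: {q1, q2, q3}
read b: {q0, q1, q2, q3}
read a: {q0, q1, q2, q3}
read a: {q0, q1, q2, q3}
Final reachable set {q0, q1, q2, q3} has 4 states.

4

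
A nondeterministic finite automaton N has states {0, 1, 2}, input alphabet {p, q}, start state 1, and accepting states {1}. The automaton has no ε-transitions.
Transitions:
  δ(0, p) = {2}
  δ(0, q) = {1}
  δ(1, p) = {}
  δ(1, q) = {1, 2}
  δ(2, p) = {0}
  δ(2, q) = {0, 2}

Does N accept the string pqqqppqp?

rejected

Start: {1}
read p: {}
The reachable set is empty and stays empty for the remaining 7 symbols.
Reachable ∩ accepting = {} — empty.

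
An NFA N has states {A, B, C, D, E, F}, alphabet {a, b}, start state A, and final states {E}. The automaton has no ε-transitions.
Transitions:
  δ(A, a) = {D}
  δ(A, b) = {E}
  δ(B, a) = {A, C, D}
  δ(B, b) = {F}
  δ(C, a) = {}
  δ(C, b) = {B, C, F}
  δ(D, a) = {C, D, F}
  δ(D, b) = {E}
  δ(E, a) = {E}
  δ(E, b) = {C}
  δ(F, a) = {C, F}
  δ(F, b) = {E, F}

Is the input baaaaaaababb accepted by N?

rejected

Start: {A}
read b: {E}
read a: {E}
read a: {E}
read a: {E}
read a: {E}
read a: {E}
read a: {E}
read a: {E}
read b: {C}
read a: {}
The reachable set is empty and stays empty for the remaining 2 symbols.
Reachable ∩ accepting = {} — empty.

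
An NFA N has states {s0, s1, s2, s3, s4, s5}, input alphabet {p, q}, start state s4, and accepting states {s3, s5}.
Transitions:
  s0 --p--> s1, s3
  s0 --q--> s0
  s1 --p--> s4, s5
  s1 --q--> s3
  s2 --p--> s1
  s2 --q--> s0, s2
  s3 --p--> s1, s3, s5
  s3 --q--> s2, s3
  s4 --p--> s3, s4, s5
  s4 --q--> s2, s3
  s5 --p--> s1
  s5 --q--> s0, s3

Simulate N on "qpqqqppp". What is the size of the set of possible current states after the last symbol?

4

Start: {s4}
read q: {s2, s3}
read p: {s1, s3, s5}
read q: {s0, s2, s3}
read q: {s0, s2, s3}
read q: {s0, s2, s3}
read p: {s1, s3, s5}
read p: {s1, s3, s4, s5}
read p: {s1, s3, s4, s5}
Final reachable set {s1, s3, s4, s5} has 4 states.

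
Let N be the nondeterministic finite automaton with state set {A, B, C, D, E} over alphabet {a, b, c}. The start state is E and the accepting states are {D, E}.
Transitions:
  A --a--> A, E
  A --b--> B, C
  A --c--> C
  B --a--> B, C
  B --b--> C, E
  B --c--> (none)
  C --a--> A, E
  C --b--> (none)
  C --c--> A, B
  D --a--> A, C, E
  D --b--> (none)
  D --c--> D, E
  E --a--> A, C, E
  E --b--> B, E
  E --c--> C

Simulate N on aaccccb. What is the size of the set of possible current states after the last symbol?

Start: {E}
read a: {A, C, E}
read a: {A, C, E}
read c: {A, B, C}
read c: {A, B, C}
read c: {A, B, C}
read c: {A, B, C}
read b: {B, C, E}
Final reachable set {B, C, E} has 3 states.

3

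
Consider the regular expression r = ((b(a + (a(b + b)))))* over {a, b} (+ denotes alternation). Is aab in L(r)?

no

aab cannot be split into zero or more pieces each matching (b(a+(a(b+b)))).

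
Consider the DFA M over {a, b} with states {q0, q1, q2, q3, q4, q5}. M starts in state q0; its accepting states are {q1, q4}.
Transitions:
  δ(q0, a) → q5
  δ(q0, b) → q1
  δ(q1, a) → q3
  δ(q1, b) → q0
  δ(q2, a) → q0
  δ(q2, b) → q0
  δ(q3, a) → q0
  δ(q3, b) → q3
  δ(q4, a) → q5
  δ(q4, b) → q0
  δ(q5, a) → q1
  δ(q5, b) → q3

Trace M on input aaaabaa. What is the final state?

q0

q0 --a--> q5
q5 --a--> q1
q1 --a--> q3
q3 --a--> q0
q0 --b--> q1
q1 --a--> q3
q3 --a--> q0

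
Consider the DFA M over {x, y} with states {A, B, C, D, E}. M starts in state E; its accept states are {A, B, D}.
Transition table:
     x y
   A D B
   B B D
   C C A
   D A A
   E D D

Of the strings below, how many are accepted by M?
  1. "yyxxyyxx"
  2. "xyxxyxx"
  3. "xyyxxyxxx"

"yyxxyyxx": accepted
"xyxxyxx": accepted
"xyyxxyxxx": accepted

3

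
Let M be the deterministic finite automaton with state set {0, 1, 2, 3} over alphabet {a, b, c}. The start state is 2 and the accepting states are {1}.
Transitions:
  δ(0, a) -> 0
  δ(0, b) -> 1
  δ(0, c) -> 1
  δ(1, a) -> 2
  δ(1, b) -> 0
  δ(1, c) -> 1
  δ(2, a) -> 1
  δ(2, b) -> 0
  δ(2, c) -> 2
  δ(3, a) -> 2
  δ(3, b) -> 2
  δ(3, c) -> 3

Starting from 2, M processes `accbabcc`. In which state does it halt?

2 --a--> 1
1 --c--> 1
1 --c--> 1
1 --b--> 0
0 --a--> 0
0 --b--> 1
1 --c--> 1
1 --c--> 1

1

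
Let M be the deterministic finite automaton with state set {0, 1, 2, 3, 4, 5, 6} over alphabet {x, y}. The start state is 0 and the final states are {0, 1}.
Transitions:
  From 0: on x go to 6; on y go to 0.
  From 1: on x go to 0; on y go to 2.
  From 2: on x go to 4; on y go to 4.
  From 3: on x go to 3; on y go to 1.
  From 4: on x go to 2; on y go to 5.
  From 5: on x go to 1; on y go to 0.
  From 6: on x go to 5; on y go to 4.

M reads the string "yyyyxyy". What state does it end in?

0 --y--> 0
0 --y--> 0
0 --y--> 0
0 --y--> 0
0 --x--> 6
6 --y--> 4
4 --y--> 5

5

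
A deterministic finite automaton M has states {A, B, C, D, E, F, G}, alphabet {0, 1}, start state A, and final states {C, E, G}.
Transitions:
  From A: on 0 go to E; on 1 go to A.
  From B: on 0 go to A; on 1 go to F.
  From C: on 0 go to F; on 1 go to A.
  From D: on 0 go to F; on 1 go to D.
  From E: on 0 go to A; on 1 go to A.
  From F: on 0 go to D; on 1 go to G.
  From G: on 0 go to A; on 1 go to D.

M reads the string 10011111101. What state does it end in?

A --1--> A
A --0--> E
E --0--> A
A --1--> A
A --1--> A
A --1--> A
A --1--> A
A --1--> A
A --1--> A
A --0--> E
E --1--> A

A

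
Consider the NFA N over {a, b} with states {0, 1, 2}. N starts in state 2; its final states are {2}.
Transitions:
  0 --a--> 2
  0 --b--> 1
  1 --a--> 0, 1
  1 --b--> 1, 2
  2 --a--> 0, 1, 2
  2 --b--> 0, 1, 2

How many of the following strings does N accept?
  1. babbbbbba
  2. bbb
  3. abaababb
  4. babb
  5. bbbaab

babbbbbba: accepted
bbb: accepted
abaababb: accepted
babb: accepted
bbbaab: accepted

5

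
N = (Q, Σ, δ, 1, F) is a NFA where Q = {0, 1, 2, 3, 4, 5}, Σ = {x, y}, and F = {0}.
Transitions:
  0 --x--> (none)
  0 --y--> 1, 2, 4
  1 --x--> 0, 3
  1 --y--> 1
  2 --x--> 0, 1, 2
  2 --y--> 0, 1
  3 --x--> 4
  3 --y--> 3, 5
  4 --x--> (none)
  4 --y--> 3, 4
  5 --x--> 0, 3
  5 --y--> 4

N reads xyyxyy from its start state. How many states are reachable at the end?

Start: {1}
read x: {0, 3}
read y: {1, 2, 3, 4, 5}
read y: {0, 1, 3, 4, 5}
read x: {0, 3, 4}
read y: {1, 2, 3, 4, 5}
read y: {0, 1, 3, 4, 5}
Final reachable set {0, 1, 3, 4, 5} has 5 states.

5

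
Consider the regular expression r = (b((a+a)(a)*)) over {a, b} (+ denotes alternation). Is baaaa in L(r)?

yes

Split as b·aaaa: b matches b and ((a+a)(a)*) matches aaaa.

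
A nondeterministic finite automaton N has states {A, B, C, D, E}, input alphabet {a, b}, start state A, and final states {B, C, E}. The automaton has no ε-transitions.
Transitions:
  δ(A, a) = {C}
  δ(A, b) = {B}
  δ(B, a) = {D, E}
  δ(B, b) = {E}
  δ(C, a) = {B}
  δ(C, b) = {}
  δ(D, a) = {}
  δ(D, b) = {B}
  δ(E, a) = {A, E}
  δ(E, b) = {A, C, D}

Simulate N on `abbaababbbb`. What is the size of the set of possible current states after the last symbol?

Start: {A}
read a: {C}
read b: {}
The reachable set is empty and stays empty for the remaining 9 symbols.
Final reachable set {} has 0 states.

0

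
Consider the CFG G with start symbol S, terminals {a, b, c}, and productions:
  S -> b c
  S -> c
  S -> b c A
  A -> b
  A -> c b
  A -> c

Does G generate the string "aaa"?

no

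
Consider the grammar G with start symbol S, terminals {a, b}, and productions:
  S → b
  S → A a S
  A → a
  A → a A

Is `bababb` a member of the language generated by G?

no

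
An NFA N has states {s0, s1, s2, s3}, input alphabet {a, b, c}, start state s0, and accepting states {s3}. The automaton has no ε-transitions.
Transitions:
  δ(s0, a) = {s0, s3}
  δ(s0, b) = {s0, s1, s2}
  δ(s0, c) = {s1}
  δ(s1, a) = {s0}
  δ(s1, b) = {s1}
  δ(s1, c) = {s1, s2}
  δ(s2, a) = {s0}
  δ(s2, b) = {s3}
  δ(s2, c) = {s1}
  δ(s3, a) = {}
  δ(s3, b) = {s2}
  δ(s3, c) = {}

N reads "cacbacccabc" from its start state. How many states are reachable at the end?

2

Start: {s0}
read c: {s1}
read a: {s0}
read c: {s1}
read b: {s1}
read a: {s0}
read c: {s1}
read c: {s1, s2}
read c: {s1, s2}
read a: {s0}
read b: {s0, s1, s2}
read c: {s1, s2}
Final reachable set {s1, s2} has 2 states.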